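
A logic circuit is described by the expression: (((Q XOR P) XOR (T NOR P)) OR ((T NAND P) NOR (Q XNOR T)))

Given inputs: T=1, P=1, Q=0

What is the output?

Substituting: (((0 XOR 1) XOR (1 NOR 1)) OR ((1 NAND 1) NOR (0 XNOR 1)))
= 1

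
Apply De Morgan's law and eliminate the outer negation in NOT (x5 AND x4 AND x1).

NOT x5 OR NOT x4 OR NOT x1
De Morgan's: NOT(AND of terms) = OR of negations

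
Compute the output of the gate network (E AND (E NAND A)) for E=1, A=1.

Substituting: (1 AND (1 NAND 1))
= 0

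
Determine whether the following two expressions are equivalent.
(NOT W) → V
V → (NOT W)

No, Converse is not equivalent to original (counterexample: W=0, V=0)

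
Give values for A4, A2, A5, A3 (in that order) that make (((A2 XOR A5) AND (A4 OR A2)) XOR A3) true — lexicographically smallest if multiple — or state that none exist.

A4=0, A2=0, A5=0, A3=1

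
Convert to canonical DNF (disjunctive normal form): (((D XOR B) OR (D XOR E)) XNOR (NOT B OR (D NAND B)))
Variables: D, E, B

(NOT D AND NOT E AND B) OR (NOT D AND E AND NOT B) OR (NOT D AND E AND B) OR (D AND NOT E AND NOT B) OR (D AND E AND NOT B) OR (D AND E AND B)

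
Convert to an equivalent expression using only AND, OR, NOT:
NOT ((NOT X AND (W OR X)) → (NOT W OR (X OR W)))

(NOT X AND (W OR X)) AND NOT (NOT W OR (X OR W))
(Negated implication: NOT(A → B) = A AND NOT B)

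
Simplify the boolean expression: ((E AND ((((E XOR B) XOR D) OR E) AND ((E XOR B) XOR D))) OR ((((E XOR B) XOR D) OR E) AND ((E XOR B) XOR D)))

By absorption (E OR (E AND v) = E) then absorption (E AND (E OR v) = E):
= ((E XOR B) XOR D)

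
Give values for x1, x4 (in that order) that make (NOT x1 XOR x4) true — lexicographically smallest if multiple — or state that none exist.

x1=0, x4=0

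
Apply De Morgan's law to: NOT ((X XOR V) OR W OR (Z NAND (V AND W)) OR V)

NOT (X XOR V) AND NOT W AND NOT (Z NAND (V AND W)) AND NOT V
De Morgan's: NOT(OR of terms) = AND of negations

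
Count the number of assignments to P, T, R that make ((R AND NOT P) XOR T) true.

Satisfying assignments: (0,0,1), (0,1,0), (1,1,0), (1,1,1)
Count: 4 out of 8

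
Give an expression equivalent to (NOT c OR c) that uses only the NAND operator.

(((c NAND c) NAND (c NAND c)) NAND (c NAND c))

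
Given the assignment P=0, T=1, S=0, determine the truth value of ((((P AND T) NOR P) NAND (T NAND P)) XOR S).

Substituting: ((((0 AND 1) NOR 0) NAND (1 NAND 0)) XOR 0)
= 0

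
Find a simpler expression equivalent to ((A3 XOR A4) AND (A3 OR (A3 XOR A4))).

By absorption (E AND (E OR v) = E):
= (A3 XOR A4)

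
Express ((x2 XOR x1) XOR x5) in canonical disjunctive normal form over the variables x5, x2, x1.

(NOT x5 AND NOT x2 AND x1) OR (NOT x5 AND x2 AND NOT x1) OR (x5 AND NOT x2 AND NOT x1) OR (x5 AND x2 AND x1)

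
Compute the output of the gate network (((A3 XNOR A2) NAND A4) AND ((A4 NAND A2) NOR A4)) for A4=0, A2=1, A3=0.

Substituting: (((0 XNOR 1) NAND 0) AND ((0 NAND 1) NOR 0))
= 0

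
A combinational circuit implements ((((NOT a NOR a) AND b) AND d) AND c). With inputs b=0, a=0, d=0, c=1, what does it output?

Substituting: ((((NOT 0 NOR 0) AND 0) AND 0) AND 1)
= 0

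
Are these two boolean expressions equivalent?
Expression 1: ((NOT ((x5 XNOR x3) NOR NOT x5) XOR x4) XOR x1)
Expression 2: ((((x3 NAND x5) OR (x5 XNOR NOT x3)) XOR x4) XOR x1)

No. Counterexample: with x4=0, x5=1, x1=0, x3=0, Expression 1 = 0 but Expression 2 = 1.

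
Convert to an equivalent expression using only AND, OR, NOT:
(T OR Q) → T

NOT (T OR Q) OR T
(Implication elimination: A → B = NOT A OR B)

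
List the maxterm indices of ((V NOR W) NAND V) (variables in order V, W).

ΠM() = TRUE (no maxterms)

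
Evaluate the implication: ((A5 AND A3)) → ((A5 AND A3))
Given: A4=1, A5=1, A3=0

Antecedent ((A5 AND A3)) = 0; consequent ((A5 AND A3)) = 0.
0 → 0 = 1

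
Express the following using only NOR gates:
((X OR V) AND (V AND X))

((((X NOR V) NOR (X NOR V)) NOR ((X NOR V) NOR (X NOR V))) NOR (((V NOR V) NOR (X NOR X)) NOR ((V NOR V) NOR (X NOR X))))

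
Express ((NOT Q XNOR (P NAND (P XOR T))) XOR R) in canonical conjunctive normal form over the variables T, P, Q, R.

(T OR P OR Q OR NOT R) AND (T OR P OR NOT Q OR R) AND (T OR NOT P OR Q OR R) AND (T OR NOT P OR NOT Q OR NOT R) AND (NOT T OR P OR Q OR NOT R) AND (NOT T OR P OR NOT Q OR R) AND (NOT T OR NOT P OR Q OR NOT R) AND (NOT T OR NOT P OR NOT Q OR R)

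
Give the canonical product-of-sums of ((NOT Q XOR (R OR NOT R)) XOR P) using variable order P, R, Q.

ΠM(0, 2, 5, 7) = (P OR R OR Q) AND (P OR NOT R OR Q) AND (NOT P OR R OR NOT Q) AND (NOT P OR NOT R OR NOT Q)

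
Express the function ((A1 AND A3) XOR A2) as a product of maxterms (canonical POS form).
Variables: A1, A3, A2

ΠM(0, 2, 4, 7) = (A1 OR A3 OR A2) AND (A1 OR NOT A3 OR A2) AND (NOT A1 OR A3 OR A2) AND (NOT A1 OR NOT A3 OR NOT A2)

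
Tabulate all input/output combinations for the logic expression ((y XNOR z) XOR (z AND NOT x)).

y | x | z | Output
------------------
0 | 0 | 0 | 1
0 | 0 | 1 | 1
0 | 1 | 0 | 1
0 | 1 | 1 | 0
1 | 0 | 0 | 0
1 | 0 | 1 | 0
1 | 1 | 0 | 0
1 | 1 | 1 | 1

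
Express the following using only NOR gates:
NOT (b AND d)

(((b NOR b) NOR (d NOR d)) NOR ((b NOR b) NOR (d NOR d)))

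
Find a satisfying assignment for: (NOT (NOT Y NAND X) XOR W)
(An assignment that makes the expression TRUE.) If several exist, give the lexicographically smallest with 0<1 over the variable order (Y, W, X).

Y=0, W=0, X=1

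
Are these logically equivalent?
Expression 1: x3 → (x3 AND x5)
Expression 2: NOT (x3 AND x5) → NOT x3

Yes, Contrapositive is always equivalent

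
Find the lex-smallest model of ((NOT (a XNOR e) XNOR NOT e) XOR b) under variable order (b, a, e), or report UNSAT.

b=0, a=1, e=0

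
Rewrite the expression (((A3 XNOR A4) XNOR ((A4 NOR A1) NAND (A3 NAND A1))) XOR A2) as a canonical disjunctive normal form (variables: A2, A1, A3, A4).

(NOT A2 AND NOT A1 AND A3 AND NOT A4) OR (NOT A2 AND NOT A1 AND A3 AND A4) OR (NOT A2 AND A1 AND NOT A3 AND NOT A4) OR (NOT A2 AND A1 AND A3 AND A4) OR (A2 AND NOT A1 AND NOT A3 AND NOT A4) OR (A2 AND NOT A1 AND NOT A3 AND A4) OR (A2 AND A1 AND NOT A3 AND A4) OR (A2 AND A1 AND A3 AND NOT A4)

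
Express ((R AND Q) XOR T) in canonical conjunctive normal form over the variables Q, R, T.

(Q OR R OR T) AND (Q OR NOT R OR T) AND (NOT Q OR R OR T) AND (NOT Q OR NOT R OR NOT T)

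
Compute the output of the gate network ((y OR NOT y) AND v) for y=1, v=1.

Substituting: ((1 OR NOT 1) AND 1)
= 1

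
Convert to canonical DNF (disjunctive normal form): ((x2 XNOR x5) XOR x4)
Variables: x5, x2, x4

(NOT x5 AND NOT x2 AND NOT x4) OR (NOT x5 AND x2 AND x4) OR (x5 AND NOT x2 AND x4) OR (x5 AND x2 AND NOT x4)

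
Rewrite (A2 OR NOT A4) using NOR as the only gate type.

((A2 NOR (A4 NOR A4)) NOR (A2 NOR (A4 NOR A4)))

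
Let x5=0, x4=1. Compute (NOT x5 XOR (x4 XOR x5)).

Substituting: (NOT 0 XOR (1 XOR 0))
= 0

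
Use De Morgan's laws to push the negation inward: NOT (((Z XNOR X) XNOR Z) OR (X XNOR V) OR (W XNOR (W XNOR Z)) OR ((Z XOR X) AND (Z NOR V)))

NOT ((Z XNOR X) XNOR Z) AND NOT (X XNOR V) AND NOT (W XNOR (W XNOR Z)) AND NOT ((Z XOR X) AND (Z NOR V))
De Morgan's: NOT(OR of terms) = AND of negations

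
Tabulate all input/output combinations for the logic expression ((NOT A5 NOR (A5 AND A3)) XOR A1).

A3 | A1 | A5 | Output
---------------------
0 | 0 | 0 | 0
0 | 0 | 1 | 1
0 | 1 | 0 | 1
0 | 1 | 1 | 0
1 | 0 | 0 | 0
1 | 0 | 1 | 0
1 | 1 | 0 | 1
1 | 1 | 1 | 1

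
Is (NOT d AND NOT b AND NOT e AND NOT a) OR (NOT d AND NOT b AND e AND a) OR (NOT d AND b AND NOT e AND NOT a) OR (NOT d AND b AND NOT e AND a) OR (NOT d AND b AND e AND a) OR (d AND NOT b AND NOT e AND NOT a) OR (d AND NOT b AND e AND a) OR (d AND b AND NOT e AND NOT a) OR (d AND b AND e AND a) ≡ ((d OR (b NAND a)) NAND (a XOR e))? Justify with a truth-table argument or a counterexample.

Yes, they are equivalent — the two output columns agree on all 16 assignments:
d | b | e | a | Expression 1 | Expression 2
-------------------------------------------
0 | 0 | 0 | 0 | 1 | 1
0 | 0 | 0 | 1 | 0 | 0
0 | 0 | 1 | 0 | 0 | 0
0 | 0 | 1 | 1 | 1 | 1
0 | 1 | 0 | 0 | 1 | 1
0 | 1 | 0 | 1 | 1 | 1
0 | 1 | 1 | 0 | 0 | 0
0 | 1 | 1 | 1 | 1 | 1
1 | 0 | 0 | 0 | 1 | 1
1 | 0 | 0 | 1 | 0 | 0
1 | 0 | 1 | 0 | 0 | 0
1 | 0 | 1 | 1 | 1 | 1
1 | 1 | 0 | 0 | 1 | 1
1 | 1 | 0 | 1 | 0 | 0
1 | 1 | 1 | 0 | 0 | 0
1 | 1 | 1 | 1 | 1 | 1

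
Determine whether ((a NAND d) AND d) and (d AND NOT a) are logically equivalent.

Yes, they are equivalent — the two output columns agree on all 4 assignments:
d | a | Expression 1 | Expression 2
-----------------------------------
0 | 0 | 0 | 0
0 | 1 | 0 | 0
1 | 0 | 1 | 1
1 | 1 | 0 | 0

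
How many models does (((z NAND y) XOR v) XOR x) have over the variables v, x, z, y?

Satisfying assignments: (0,0,0,0), (0,0,0,1), (0,0,1,0), (0,1,1,1), (1,0,1,1), (1,1,0,0), (1,1,0,1), (1,1,1,0)
Count: 8 out of 16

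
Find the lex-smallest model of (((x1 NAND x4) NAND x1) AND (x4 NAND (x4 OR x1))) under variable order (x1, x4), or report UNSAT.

x1=0, x4=0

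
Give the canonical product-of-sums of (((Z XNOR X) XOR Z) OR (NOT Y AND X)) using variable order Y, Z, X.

ΠM(5, 7) = (NOT Y OR Z OR NOT X) AND (NOT Y OR NOT Z OR NOT X)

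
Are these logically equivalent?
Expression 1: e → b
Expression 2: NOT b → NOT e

Yes, Contrapositive is always equivalent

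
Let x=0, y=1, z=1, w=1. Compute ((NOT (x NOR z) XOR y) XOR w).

Substituting: ((NOT (0 NOR 1) XOR 1) XOR 1)
= 1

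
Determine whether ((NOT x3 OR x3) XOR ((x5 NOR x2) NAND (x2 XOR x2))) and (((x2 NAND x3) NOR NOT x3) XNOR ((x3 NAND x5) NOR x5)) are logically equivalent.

No. Counterexample: with x3=0, x2=0, x5=0, Expression 1 = 0 but Expression 2 = 1.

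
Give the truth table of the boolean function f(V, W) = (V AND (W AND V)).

V | W | Output
--------------
0 | 0 | 0
0 | 1 | 0
1 | 0 | 0
1 | 1 | 1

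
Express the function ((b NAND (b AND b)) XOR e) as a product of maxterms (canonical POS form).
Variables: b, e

ΠM(1, 2) = (b OR NOT e) AND (NOT b OR e)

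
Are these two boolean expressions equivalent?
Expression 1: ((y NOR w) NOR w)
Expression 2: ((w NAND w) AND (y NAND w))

No. Counterexample: with w=0, y=0, Expression 1 = 0 but Expression 2 = 1.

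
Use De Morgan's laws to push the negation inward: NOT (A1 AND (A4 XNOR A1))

NOT A1 OR NOT (A4 XNOR A1)
De Morgan's: NOT(AND of terms) = OR of negations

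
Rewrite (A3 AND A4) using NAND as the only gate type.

((A3 NAND A4) NAND (A3 NAND A4))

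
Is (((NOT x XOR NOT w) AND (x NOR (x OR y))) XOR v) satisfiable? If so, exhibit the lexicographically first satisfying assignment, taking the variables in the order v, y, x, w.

v=0, y=0, x=0, w=1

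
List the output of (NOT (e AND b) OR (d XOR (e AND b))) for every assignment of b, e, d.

b | e | d | Output
------------------
0 | 0 | 0 | 1
0 | 0 | 1 | 1
0 | 1 | 0 | 1
0 | 1 | 1 | 1
1 | 0 | 0 | 1
1 | 0 | 1 | 1
1 | 1 | 0 | 1
1 | 1 | 1 | 0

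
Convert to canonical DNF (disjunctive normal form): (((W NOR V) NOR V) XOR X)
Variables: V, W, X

(NOT V AND NOT W AND X) OR (NOT V AND W AND NOT X) OR (V AND NOT W AND X) OR (V AND W AND X)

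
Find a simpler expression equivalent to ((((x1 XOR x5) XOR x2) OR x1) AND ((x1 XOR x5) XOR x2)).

By absorption (E AND (E OR v) = E):
= ((x1 XOR x5) XOR x2)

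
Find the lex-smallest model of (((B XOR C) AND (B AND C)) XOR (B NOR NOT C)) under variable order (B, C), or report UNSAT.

B=0, C=1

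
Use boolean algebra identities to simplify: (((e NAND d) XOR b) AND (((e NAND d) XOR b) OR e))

By absorption (E AND (E OR v) = E):
= ((e NAND d) XOR b)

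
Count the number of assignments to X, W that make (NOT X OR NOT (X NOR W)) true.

Satisfying assignments: (0,0), (0,1), (1,0), (1,1)
Count: 4 out of 4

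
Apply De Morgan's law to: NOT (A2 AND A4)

NOT A2 OR NOT A4
De Morgan's: NOT(AND of terms) = OR of negations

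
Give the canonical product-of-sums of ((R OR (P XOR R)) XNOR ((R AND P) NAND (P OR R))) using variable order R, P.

ΠM(0, 3) = (R OR P) AND (NOT R OR NOT P)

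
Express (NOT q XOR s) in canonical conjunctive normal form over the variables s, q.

(s OR NOT q) AND (NOT s OR q)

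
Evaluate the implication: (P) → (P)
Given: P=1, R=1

Antecedent (P) = 1; consequent (P) = 1.
1 → 1 = 1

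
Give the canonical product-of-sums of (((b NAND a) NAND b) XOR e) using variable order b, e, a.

ΠM(2, 3, 4, 7) = (b OR NOT e OR a) AND (b OR NOT e OR NOT a) AND (NOT b OR e OR a) AND (NOT b OR NOT e OR NOT a)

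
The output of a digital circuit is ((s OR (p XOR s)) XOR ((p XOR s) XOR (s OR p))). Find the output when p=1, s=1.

Substituting: ((1 OR (1 XOR 1)) XOR ((1 XOR 1) XOR (1 OR 1)))
= 0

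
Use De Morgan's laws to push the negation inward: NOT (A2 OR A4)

NOT A2 AND NOT A4
De Morgan's: NOT(OR of terms) = AND of negations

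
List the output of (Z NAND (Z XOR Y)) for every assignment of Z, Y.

Z | Y | Output
--------------
0 | 0 | 1
0 | 1 | 1
1 | 0 | 0
1 | 1 | 1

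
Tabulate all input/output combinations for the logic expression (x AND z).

x | z | Output
--------------
0 | 0 | 0
0 | 1 | 0
1 | 0 | 0
1 | 1 | 1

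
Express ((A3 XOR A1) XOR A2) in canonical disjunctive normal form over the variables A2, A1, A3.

(NOT A2 AND NOT A1 AND A3) OR (NOT A2 AND A1 AND NOT A3) OR (A2 AND NOT A1 AND NOT A3) OR (A2 AND A1 AND A3)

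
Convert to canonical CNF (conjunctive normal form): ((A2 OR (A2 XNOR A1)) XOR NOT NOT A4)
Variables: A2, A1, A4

(A2 OR A1 OR NOT A4) AND (A2 OR NOT A1 OR A4) AND (NOT A2 OR A1 OR NOT A4) AND (NOT A2 OR NOT A1 OR NOT A4)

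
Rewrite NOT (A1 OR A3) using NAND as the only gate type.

(((A1 NAND A1) NAND (A3 NAND A3)) NAND ((A1 NAND A1) NAND (A3 NAND A3)))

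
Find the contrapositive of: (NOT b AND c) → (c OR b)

Contrapositive: NOT (c OR b) → NOT (NOT b AND c)
Note: A statement and its contrapositive are logically equivalent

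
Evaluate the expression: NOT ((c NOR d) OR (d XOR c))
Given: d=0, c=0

Substituting: NOT ((0 NOR 0) OR (0 XOR 0))
= 0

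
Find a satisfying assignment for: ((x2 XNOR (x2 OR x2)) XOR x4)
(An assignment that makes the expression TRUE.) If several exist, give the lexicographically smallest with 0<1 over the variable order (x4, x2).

x4=0, x2=0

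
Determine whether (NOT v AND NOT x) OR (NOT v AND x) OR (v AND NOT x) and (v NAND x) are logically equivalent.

Yes, they are equivalent — the two output columns agree on all 4 assignments:
v | x | Expression 1 | Expression 2
-----------------------------------
0 | 0 | 1 | 1
0 | 1 | 1 | 1
1 | 0 | 1 | 1
1 | 1 | 0 | 0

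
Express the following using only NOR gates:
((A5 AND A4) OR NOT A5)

((((A5 NOR A5) NOR (A4 NOR A4)) NOR (A5 NOR A5)) NOR (((A5 NOR A5) NOR (A4 NOR A4)) NOR (A5 NOR A5)))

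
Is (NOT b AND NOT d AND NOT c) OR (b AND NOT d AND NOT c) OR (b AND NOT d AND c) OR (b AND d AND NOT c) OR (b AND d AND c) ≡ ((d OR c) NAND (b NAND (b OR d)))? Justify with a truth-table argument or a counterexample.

Yes, they are equivalent — the two output columns agree on all 8 assignments:
b | d | c | Expression 1 | Expression 2
---------------------------------------
0 | 0 | 0 | 1 | 1
0 | 0 | 1 | 0 | 0
0 | 1 | 0 | 0 | 0
0 | 1 | 1 | 0 | 0
1 | 0 | 0 | 1 | 1
1 | 0 | 1 | 1 | 1
1 | 1 | 0 | 1 | 1
1 | 1 | 1 | 1 | 1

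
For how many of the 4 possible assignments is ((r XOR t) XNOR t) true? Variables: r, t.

Satisfying assignments: (0,0), (0,1)
Count: 2 out of 4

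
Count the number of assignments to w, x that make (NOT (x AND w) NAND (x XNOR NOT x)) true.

Satisfying assignments: (0,0), (0,1), (1,0), (1,1)
Count: 4 out of 4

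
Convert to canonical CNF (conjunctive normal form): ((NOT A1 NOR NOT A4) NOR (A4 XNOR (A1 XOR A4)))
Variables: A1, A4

(A1 OR A4) AND (A1 OR NOT A4) AND (NOT A1 OR NOT A4)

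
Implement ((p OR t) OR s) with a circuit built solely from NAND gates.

((((p NAND p) NAND (t NAND t)) NAND ((p NAND p) NAND (t NAND t))) NAND (s NAND s))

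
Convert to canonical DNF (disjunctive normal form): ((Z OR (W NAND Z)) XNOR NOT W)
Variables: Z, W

(NOT Z AND NOT W) OR (Z AND NOT W)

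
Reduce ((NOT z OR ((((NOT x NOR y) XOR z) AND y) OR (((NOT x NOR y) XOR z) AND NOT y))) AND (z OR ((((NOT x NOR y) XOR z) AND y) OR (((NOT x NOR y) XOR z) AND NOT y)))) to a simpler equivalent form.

By distribution ((E OR v) AND (E OR NOT v) = E) then distribution ((E AND v) OR (E AND NOT v) = E):
= ((NOT x NOR y) XOR z)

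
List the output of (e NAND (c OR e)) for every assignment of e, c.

e | c | Output
--------------
0 | 0 | 1
0 | 1 | 1
1 | 0 | 0
1 | 1 | 0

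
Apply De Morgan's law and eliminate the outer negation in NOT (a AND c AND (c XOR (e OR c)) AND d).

NOT a OR NOT c OR NOT (c XOR (e OR c)) OR NOT d
De Morgan's: NOT(AND of terms) = OR of negations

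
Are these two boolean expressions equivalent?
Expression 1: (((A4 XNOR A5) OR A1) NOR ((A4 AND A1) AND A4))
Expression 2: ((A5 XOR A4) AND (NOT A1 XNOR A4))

No. Counterexample: with A1=0, A4=0, A5=1, Expression 1 = 1 but Expression 2 = 0.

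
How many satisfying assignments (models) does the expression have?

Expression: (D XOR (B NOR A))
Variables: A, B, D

Satisfying assignments: (0,0,0), (0,1,1), (1,0,1), (1,1,1)
Count: 4 out of 8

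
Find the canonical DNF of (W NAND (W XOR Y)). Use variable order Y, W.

(NOT Y AND NOT W) OR (Y AND NOT W) OR (Y AND W)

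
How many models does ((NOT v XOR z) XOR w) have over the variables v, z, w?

Satisfying assignments: (0,0,0), (0,1,1), (1,0,1), (1,1,0)
Count: 4 out of 8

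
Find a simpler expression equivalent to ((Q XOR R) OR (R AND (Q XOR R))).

By absorption (E OR (E AND v) = E):
= (Q XOR R)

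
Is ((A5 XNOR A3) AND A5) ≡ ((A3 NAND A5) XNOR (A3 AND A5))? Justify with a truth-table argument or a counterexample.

No. Counterexample: with A3=1, A5=1, Expression 1 = 1 but Expression 2 = 0.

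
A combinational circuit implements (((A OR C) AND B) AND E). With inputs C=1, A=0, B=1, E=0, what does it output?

Substituting: (((0 OR 1) AND 1) AND 0)
= 0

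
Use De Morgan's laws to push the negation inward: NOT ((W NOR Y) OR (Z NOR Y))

NOT (W NOR Y) AND NOT (Z NOR Y)
De Morgan's: NOT(OR of terms) = AND of negations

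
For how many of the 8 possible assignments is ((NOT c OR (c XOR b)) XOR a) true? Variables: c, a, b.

Satisfying assignments: (0,0,0), (0,0,1), (1,0,0), (1,1,1)
Count: 4 out of 8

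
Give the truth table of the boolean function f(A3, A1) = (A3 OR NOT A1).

A3 | A1 | Output
----------------
0 | 0 | 1
0 | 1 | 0
1 | 0 | 1
1 | 1 | 1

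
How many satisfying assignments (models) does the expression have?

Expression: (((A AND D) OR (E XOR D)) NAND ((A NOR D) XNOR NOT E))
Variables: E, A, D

Satisfying assignments: (0,0,0), (0,0,1), (0,1,0), (0,1,1), (1,0,0), (1,0,1)
Count: 6 out of 8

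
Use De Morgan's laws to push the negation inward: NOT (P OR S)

NOT P AND NOT S
De Morgan's: NOT(OR of terms) = AND of negations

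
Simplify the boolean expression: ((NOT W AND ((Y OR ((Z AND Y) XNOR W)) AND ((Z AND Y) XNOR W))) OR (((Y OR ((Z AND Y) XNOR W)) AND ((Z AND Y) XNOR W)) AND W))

By distribution ((E AND v) OR (E AND NOT v) = E) then absorption (E AND (E OR v) = E):
= ((Z AND Y) XNOR W)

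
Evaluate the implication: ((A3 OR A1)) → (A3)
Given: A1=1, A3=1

Antecedent ((A3 OR A1)) = 1; consequent (A3) = 1.
1 → 1 = 1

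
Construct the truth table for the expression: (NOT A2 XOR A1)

A2 | A1 | Output
----------------
0 | 0 | 1
0 | 1 | 0
1 | 0 | 0
1 | 1 | 1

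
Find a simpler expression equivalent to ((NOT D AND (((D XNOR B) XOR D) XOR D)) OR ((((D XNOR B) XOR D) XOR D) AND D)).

By distribution ((E AND v) OR (E AND NOT v) = E) then XOR self-cancellation ((E XOR v) XOR v = E):
= (D XNOR B)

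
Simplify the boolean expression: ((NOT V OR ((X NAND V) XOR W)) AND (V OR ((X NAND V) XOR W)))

By distribution ((E OR v) AND (E OR NOT v) = E):
= ((X NAND V) XOR W)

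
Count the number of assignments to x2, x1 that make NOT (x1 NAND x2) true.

Satisfying assignments: (1,1)
Count: 1 out of 4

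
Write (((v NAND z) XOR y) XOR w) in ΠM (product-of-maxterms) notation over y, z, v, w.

ΠM(1, 3, 5, 6, 8, 10, 12, 15) = (y OR z OR v OR NOT w) AND (y OR z OR NOT v OR NOT w) AND (y OR NOT z OR v OR NOT w) AND (y OR NOT z OR NOT v OR w) AND (NOT y OR z OR v OR w) AND (NOT y OR z OR NOT v OR w) AND (NOT y OR NOT z OR v OR w) AND (NOT y OR NOT z OR NOT v OR NOT w)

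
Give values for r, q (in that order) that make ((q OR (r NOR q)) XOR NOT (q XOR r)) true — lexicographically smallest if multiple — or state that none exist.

r=0, q=1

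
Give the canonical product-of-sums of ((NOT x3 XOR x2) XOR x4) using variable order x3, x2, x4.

ΠM(1, 2, 4, 7) = (x3 OR x2 OR NOT x4) AND (x3 OR NOT x2 OR x4) AND (NOT x3 OR x2 OR x4) AND (NOT x3 OR NOT x2 OR NOT x4)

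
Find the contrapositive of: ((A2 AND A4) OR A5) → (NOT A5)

Contrapositive: A5 → NOT ((A2 AND A4) OR A5)
Note: A statement and its contrapositive are logically equivalent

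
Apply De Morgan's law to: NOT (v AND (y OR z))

NOT v OR NOT (y OR z)
De Morgan's: NOT(AND of terms) = OR of negations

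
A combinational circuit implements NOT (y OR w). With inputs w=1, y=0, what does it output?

Substituting: NOT (0 OR 1)
= 0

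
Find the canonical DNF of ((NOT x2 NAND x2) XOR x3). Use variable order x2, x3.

(NOT x2 AND NOT x3) OR (x2 AND NOT x3)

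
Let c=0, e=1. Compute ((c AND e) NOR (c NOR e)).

Substituting: ((0 AND 1) NOR (0 NOR 1))
= 1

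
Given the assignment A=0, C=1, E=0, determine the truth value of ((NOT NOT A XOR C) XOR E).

Substituting: ((NOT NOT 0 XOR 1) XOR 0)
= 1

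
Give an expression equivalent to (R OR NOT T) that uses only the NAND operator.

((R NAND R) NAND ((T NAND T) NAND (T NAND T)))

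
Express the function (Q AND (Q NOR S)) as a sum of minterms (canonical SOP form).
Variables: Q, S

Σm() = FALSE (no minterms)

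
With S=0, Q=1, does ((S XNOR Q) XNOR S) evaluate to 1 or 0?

Substituting: ((0 XNOR 1) XNOR 0)
= 1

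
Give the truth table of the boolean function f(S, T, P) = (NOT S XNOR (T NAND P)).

S | T | P | Output
------------------
0 | 0 | 0 | 1
0 | 0 | 1 | 1
0 | 1 | 0 | 1
0 | 1 | 1 | 0
1 | 0 | 0 | 0
1 | 0 | 1 | 0
1 | 1 | 0 | 0
1 | 1 | 1 | 1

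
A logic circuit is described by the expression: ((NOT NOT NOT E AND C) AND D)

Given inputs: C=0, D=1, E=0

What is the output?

Substituting: ((NOT NOT NOT 0 AND 0) AND 1)
= 0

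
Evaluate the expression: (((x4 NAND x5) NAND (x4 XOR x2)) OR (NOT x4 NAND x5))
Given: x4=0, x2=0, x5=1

Substituting: (((0 NAND 1) NAND (0 XOR 0)) OR (NOT 0 NAND 1))
= 1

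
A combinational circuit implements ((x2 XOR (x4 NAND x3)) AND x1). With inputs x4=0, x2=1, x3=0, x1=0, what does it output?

Substituting: ((1 XOR (0 NAND 0)) AND 0)
= 0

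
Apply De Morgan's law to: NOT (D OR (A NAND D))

NOT D AND NOT (A NAND D)
De Morgan's: NOT(OR of terms) = AND of negations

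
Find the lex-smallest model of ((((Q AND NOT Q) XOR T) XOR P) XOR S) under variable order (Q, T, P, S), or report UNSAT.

Q=0, T=0, P=0, S=1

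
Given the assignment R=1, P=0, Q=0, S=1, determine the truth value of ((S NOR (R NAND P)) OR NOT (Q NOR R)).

Substituting: ((1 NOR (1 NAND 0)) OR NOT (0 NOR 1))
= 1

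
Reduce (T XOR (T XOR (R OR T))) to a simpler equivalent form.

By XOR self-cancellation ((E XOR v) XOR v = E):
= (R OR T)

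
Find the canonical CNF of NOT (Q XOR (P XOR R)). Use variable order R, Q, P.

(R OR Q OR NOT P) AND (R OR NOT Q OR P) AND (NOT R OR Q OR P) AND (NOT R OR NOT Q OR NOT P)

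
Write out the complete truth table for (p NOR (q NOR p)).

p | q | Output
--------------
0 | 0 | 0
0 | 1 | 1
1 | 0 | 0
1 | 1 | 0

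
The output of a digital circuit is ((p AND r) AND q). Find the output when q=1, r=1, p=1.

Substituting: ((1 AND 1) AND 1)
= 1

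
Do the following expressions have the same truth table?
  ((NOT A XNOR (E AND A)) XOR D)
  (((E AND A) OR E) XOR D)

No. Counterexample: with E=0, D=0, A=1, Expression 1 = 1 but Expression 2 = 0.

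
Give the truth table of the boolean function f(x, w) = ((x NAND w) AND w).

x | w | Output
--------------
0 | 0 | 0
0 | 1 | 1
1 | 0 | 0
1 | 1 | 0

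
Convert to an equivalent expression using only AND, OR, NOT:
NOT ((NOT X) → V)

(NOT X) AND NOT V
(Negated implication: NOT(A → B) = A AND NOT B)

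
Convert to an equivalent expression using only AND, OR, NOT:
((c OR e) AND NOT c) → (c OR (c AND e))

NOT ((c OR e) AND NOT c) OR (c OR (c AND e))
(Implication elimination: A → B = NOT A OR B)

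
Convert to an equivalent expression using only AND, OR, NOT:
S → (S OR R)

NOT S OR (S OR R)
(Implication elimination: A → B = NOT A OR B)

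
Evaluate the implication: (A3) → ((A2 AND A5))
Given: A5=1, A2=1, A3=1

Antecedent (A3) = 1; consequent ((A2 AND A5)) = 1.
1 → 1 = 1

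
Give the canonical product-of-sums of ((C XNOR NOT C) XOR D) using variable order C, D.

ΠM(0, 2) = (C OR D) AND (NOT C OR D)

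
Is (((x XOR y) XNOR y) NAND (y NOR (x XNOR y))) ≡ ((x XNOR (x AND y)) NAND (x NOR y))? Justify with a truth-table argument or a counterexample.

No. Counterexample: with y=0, x=0, Expression 1 = 1 but Expression 2 = 0.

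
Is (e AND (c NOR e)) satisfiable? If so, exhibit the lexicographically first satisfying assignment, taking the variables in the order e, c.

UNSATISFIABLE - no assignment makes this expression true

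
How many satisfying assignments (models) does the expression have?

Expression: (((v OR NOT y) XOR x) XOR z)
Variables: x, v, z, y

Satisfying assignments: (0,0,0,0), (0,0,1,1), (0,1,0,0), (0,1,0,1), (1,0,0,1), (1,0,1,0), (1,1,1,0), (1,1,1,1)
Count: 8 out of 16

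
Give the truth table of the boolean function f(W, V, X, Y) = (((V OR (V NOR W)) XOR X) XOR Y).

W | V | X | Y | Output
----------------------
0 | 0 | 0 | 0 | 1
0 | 0 | 0 | 1 | 0
0 | 0 | 1 | 0 | 0
0 | 0 | 1 | 1 | 1
0 | 1 | 0 | 0 | 1
0 | 1 | 0 | 1 | 0
0 | 1 | 1 | 0 | 0
0 | 1 | 1 | 1 | 1
1 | 0 | 0 | 0 | 0
1 | 0 | 0 | 1 | 1
1 | 0 | 1 | 0 | 1
1 | 0 | 1 | 1 | 0
1 | 1 | 0 | 0 | 1
1 | 1 | 0 | 1 | 0
1 | 1 | 1 | 0 | 0
1 | 1 | 1 | 1 | 1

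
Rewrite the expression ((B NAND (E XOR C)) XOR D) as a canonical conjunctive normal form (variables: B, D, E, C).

(B OR NOT D OR E OR C) AND (B OR NOT D OR E OR NOT C) AND (B OR NOT D OR NOT E OR C) AND (B OR NOT D OR NOT E OR NOT C) AND (NOT B OR D OR E OR NOT C) AND (NOT B OR D OR NOT E OR C) AND (NOT B OR NOT D OR E OR C) AND (NOT B OR NOT D OR NOT E OR NOT C)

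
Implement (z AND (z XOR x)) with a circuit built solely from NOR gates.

((z NOR z) NOR (((((z NOR x) NOR (z NOR x)) NOR ((z NOR x) NOR (z NOR x))) NOR ((((z NOR z) NOR (x NOR x)) NOR ((z NOR z) NOR (x NOR x))) NOR (((z NOR z) NOR (x NOR x)) NOR ((z NOR z) NOR (x NOR x))))) NOR ((((z NOR x) NOR (z NOR x)) NOR ((z NOR x) NOR (z NOR x))) NOR ((((z NOR z) NOR (x NOR x)) NOR ((z NOR z) NOR (x NOR x))) NOR (((z NOR z) NOR (x NOR x)) NOR ((z NOR z) NOR (x NOR x)))))))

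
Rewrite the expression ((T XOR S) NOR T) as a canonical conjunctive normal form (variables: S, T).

(S OR NOT T) AND (NOT S OR T) AND (NOT S OR NOT T)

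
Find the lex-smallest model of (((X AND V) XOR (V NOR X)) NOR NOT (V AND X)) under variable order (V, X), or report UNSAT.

UNSATISFIABLE - no assignment makes this expression true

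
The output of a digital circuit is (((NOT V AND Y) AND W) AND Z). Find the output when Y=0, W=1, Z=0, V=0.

Substituting: (((NOT 0 AND 0) AND 1) AND 0)
= 0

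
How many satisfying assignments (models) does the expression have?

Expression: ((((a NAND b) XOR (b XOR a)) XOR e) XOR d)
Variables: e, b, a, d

Satisfying assignments: (0,0,0,0), (0,0,1,1), (0,1,0,1), (0,1,1,1), (1,0,0,1), (1,0,1,0), (1,1,0,0), (1,1,1,0)
Count: 8 out of 16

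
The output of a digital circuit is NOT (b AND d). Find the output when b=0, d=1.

Substituting: NOT (0 AND 1)
= 1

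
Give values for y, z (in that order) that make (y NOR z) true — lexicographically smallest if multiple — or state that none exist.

y=0, z=0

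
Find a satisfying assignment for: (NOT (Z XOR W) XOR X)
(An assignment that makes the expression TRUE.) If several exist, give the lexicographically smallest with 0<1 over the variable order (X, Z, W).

X=0, Z=0, W=0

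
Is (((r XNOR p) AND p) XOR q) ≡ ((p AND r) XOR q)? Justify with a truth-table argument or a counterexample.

Yes, they are equivalent — the two output columns agree on all 8 assignments:
q | r | p | Expression 1 | Expression 2
---------------------------------------
0 | 0 | 0 | 0 | 0
0 | 0 | 1 | 0 | 0
0 | 1 | 0 | 0 | 0
0 | 1 | 1 | 1 | 1
1 | 0 | 0 | 1 | 1
1 | 0 | 1 | 1 | 1
1 | 1 | 0 | 1 | 1
1 | 1 | 1 | 0 | 0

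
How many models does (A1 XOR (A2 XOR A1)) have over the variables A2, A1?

Satisfying assignments: (1,0), (1,1)
Count: 2 out of 4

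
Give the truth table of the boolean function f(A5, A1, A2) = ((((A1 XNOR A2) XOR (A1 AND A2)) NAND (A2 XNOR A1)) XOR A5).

A5 | A1 | A2 | Output
---------------------
0 | 0 | 0 | 0
0 | 0 | 1 | 1
0 | 1 | 0 | 1
0 | 1 | 1 | 1
1 | 0 | 0 | 1
1 | 0 | 1 | 0
1 | 1 | 0 | 0
1 | 1 | 1 | 0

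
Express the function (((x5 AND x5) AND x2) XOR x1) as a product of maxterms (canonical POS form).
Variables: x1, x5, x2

ΠM(0, 1, 2, 7) = (x1 OR x5 OR x2) AND (x1 OR x5 OR NOT x2) AND (x1 OR NOT x5 OR x2) AND (NOT x1 OR NOT x5 OR NOT x2)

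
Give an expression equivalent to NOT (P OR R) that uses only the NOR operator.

(((P NOR R) NOR (P NOR R)) NOR ((P NOR R) NOR (P NOR R)))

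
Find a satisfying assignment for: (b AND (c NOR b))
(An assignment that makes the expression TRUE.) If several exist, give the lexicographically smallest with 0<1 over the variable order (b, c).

UNSATISFIABLE - no assignment makes this expression true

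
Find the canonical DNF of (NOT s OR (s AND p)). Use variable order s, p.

(NOT s AND NOT p) OR (NOT s AND p) OR (s AND p)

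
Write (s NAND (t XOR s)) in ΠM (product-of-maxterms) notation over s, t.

ΠM(2) = (NOT s OR t)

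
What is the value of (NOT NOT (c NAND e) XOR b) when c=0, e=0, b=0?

Substituting: (NOT NOT (0 NAND 0) XOR 0)
= 1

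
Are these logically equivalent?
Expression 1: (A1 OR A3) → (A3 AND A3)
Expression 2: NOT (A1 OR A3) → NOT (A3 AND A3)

No, Inverse is not equivalent to original (counterexample: A3=0, A1=1)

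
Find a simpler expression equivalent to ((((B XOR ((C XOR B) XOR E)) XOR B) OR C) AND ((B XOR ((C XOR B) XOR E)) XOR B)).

By absorption (E AND (E OR v) = E) then XOR self-cancellation ((E XOR v) XOR v = E):
= ((C XOR B) XOR E)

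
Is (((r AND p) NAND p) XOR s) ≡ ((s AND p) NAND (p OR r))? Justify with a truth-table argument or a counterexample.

No. Counterexample: with p=0, r=0, s=1, Expression 1 = 0 but Expression 2 = 1.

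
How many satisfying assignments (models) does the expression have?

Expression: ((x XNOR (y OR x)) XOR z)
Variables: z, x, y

Satisfying assignments: (0,0,0), (0,1,0), (0,1,1), (1,0,1)
Count: 4 out of 8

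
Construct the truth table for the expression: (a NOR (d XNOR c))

c | d | a | Output
------------------
0 | 0 | 0 | 0
0 | 0 | 1 | 0
0 | 1 | 0 | 1
0 | 1 | 1 | 0
1 | 0 | 0 | 1
1 | 0 | 1 | 0
1 | 1 | 0 | 0
1 | 1 | 1 | 0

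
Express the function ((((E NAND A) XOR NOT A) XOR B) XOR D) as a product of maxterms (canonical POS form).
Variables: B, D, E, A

ΠM(0, 2, 3, 5, 9, 12, 14, 15) = (B OR D OR E OR A) AND (B OR D OR NOT E OR A) AND (B OR D OR NOT E OR NOT A) AND (B OR NOT D OR E OR NOT A) AND (NOT B OR D OR E OR NOT A) AND (NOT B OR NOT D OR E OR A) AND (NOT B OR NOT D OR NOT E OR A) AND (NOT B OR NOT D OR NOT E OR NOT A)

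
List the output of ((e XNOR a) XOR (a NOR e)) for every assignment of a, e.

a | e | Output
--------------
0 | 0 | 0
0 | 1 | 0
1 | 0 | 0
1 | 1 | 1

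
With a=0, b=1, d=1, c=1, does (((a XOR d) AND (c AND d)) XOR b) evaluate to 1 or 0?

Substituting: (((0 XOR 1) AND (1 AND 1)) XOR 1)
= 0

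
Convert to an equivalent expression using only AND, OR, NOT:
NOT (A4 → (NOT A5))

A4 AND A5
(Negated implication: NOT(A → B) = A AND NOT B)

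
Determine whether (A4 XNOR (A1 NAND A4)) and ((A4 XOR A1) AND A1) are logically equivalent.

No. Counterexample: with A1=0, A4=1, Expression 1 = 1 but Expression 2 = 0.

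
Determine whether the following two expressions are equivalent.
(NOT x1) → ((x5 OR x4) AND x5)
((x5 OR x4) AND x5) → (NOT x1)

No, Converse is not equivalent to original (counterexample: x5=0, x4=0, x1=0)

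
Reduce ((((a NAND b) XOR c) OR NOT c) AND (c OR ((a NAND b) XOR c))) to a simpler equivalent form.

By distribution ((E OR v) AND (E OR NOT v) = E):
= ((a NAND b) XOR c)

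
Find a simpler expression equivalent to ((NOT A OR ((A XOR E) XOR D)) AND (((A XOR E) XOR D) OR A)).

By distribution ((E OR v) AND (E OR NOT v) = E):
= ((A XOR E) XOR D)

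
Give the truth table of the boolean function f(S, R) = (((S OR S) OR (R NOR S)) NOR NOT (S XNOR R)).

S | R | Output
--------------
0 | 0 | 0
0 | 1 | 0
1 | 0 | 0
1 | 1 | 0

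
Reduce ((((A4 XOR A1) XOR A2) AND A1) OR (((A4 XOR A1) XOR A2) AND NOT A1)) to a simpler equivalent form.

By distribution ((E AND v) OR (E AND NOT v) = E):
= ((A4 XOR A1) XOR A2)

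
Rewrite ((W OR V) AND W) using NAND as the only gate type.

((((W NAND W) NAND (V NAND V)) NAND W) NAND (((W NAND W) NAND (V NAND V)) NAND W))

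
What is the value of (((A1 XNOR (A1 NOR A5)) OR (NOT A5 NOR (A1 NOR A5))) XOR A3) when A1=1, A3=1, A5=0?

Substituting: (((1 XNOR (1 NOR 0)) OR (NOT 0 NOR (1 NOR 0))) XOR 1)
= 1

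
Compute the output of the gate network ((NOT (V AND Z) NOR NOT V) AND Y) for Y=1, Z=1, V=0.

Substituting: ((NOT (0 AND 1) NOR NOT 0) AND 1)
= 0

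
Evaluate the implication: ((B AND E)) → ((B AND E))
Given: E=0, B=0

Antecedent ((B AND E)) = 0; consequent ((B AND E)) = 0.
0 → 0 = 1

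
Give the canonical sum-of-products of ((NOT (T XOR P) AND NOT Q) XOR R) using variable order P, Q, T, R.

Σm(0, 3, 5, 7, 9, 10, 13, 15) = (NOT P AND NOT Q AND NOT T AND NOT R) OR (NOT P AND NOT Q AND T AND R) OR (NOT P AND Q AND NOT T AND R) OR (NOT P AND Q AND T AND R) OR (P AND NOT Q AND NOT T AND R) OR (P AND NOT Q AND T AND NOT R) OR (P AND Q AND NOT T AND R) OR (P AND Q AND T AND R)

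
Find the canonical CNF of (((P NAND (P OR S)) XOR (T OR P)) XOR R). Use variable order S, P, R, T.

(S OR P OR R OR NOT T) AND (S OR P OR NOT R OR T) AND (S OR NOT P OR NOT R OR T) AND (S OR NOT P OR NOT R OR NOT T) AND (NOT S OR P OR R OR NOT T) AND (NOT S OR P OR NOT R OR T) AND (NOT S OR NOT P OR NOT R OR T) AND (NOT S OR NOT P OR NOT R OR NOT T)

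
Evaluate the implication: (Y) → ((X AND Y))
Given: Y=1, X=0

Antecedent (Y) = 1; consequent ((X AND Y)) = 0.
1 → 0 = 0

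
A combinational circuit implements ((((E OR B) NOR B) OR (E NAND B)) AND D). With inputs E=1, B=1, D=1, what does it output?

Substituting: ((((1 OR 1) NOR 1) OR (1 NAND 1)) AND 1)
= 0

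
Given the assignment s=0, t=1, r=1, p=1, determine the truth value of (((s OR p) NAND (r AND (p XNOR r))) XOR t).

Substituting: (((0 OR 1) NAND (1 AND (1 XNOR 1))) XOR 1)
= 1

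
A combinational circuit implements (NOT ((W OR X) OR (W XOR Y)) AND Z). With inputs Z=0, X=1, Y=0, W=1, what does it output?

Substituting: (NOT ((1 OR 1) OR (1 XOR 0)) AND 0)
= 0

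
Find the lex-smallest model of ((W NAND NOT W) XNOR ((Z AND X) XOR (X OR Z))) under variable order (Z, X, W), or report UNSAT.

Z=0, X=1, W=0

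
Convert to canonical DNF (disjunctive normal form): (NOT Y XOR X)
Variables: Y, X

(NOT Y AND NOT X) OR (Y AND X)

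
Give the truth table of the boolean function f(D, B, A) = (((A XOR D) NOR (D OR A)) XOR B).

D | B | A | Output
------------------
0 | 0 | 0 | 1
0 | 0 | 1 | 0
0 | 1 | 0 | 0
0 | 1 | 1 | 1
1 | 0 | 0 | 0
1 | 0 | 1 | 0
1 | 1 | 0 | 1
1 | 1 | 1 | 1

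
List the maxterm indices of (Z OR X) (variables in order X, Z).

ΠM(0) = (X OR Z)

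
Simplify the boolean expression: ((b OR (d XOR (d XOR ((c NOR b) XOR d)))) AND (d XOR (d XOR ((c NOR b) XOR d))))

By absorption (E AND (E OR v) = E) then XOR self-cancellation ((E XOR v) XOR v = E):
= ((c NOR b) XOR d)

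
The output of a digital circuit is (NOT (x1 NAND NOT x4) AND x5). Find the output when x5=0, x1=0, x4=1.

Substituting: (NOT (0 NAND NOT 1) AND 0)
= 0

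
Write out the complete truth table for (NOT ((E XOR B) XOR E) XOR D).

D | E | B | Output
------------------
0 | 0 | 0 | 1
0 | 0 | 1 | 0
0 | 1 | 0 | 1
0 | 1 | 1 | 0
1 | 0 | 0 | 0
1 | 0 | 1 | 1
1 | 1 | 0 | 0
1 | 1 | 1 | 1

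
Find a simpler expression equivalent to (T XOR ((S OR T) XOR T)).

By XOR self-cancellation ((E XOR v) XOR v = E):
= (S OR T)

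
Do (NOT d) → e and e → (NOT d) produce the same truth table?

No, Converse is not equivalent to original (counterexample: e=0, d=0, c=0)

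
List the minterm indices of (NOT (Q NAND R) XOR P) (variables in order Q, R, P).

Σm(1, 3, 5, 6) = (NOT Q AND NOT R AND P) OR (NOT Q AND R AND P) OR (Q AND NOT R AND P) OR (Q AND R AND NOT P)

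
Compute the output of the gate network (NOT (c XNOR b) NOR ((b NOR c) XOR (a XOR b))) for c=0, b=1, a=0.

Substituting: (NOT (0 XNOR 1) NOR ((1 NOR 0) XOR (0 XOR 1)))
= 0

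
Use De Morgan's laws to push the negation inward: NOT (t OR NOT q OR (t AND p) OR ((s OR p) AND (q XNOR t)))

NOT t AND q AND NOT (t AND p) AND NOT ((s OR p) AND (q XNOR t))
De Morgan's: NOT(OR of terms) = AND of negations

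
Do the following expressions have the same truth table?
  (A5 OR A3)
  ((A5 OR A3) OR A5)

Yes, they are equivalent — the two output columns agree on all 4 assignments:
A5 | A3 | Expression 1 | Expression 2
-------------------------------------
0 | 0 | 0 | 0
0 | 1 | 1 | 1
1 | 0 | 1 | 1
1 | 1 | 1 | 1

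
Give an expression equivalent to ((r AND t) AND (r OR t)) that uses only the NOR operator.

((((r NOR r) NOR (t NOR t)) NOR ((r NOR r) NOR (t NOR t))) NOR (((r NOR t) NOR (r NOR t)) NOR ((r NOR t) NOR (r NOR t))))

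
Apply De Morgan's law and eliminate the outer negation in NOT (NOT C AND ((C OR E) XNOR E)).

C OR NOT ((C OR E) XNOR E)
De Morgan's: NOT(AND of terms) = OR of negations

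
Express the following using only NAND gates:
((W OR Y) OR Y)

((((W NAND W) NAND (Y NAND Y)) NAND ((W NAND W) NAND (Y NAND Y))) NAND (Y NAND Y))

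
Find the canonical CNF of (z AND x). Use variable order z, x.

(z OR x) AND (z OR NOT x) AND (NOT z OR x)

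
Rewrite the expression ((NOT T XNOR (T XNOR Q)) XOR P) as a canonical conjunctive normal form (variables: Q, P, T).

(Q OR NOT P OR T) AND (Q OR NOT P OR NOT T) AND (NOT Q OR P OR T) AND (NOT Q OR P OR NOT T)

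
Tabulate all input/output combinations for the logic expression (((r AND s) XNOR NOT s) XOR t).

r | t | s | Output
------------------
0 | 0 | 0 | 0
0 | 0 | 1 | 1
0 | 1 | 0 | 1
0 | 1 | 1 | 0
1 | 0 | 0 | 0
1 | 0 | 1 | 0
1 | 1 | 0 | 1
1 | 1 | 1 | 1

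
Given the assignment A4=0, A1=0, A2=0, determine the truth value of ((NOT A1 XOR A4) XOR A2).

Substituting: ((NOT 0 XOR 0) XOR 0)
= 1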